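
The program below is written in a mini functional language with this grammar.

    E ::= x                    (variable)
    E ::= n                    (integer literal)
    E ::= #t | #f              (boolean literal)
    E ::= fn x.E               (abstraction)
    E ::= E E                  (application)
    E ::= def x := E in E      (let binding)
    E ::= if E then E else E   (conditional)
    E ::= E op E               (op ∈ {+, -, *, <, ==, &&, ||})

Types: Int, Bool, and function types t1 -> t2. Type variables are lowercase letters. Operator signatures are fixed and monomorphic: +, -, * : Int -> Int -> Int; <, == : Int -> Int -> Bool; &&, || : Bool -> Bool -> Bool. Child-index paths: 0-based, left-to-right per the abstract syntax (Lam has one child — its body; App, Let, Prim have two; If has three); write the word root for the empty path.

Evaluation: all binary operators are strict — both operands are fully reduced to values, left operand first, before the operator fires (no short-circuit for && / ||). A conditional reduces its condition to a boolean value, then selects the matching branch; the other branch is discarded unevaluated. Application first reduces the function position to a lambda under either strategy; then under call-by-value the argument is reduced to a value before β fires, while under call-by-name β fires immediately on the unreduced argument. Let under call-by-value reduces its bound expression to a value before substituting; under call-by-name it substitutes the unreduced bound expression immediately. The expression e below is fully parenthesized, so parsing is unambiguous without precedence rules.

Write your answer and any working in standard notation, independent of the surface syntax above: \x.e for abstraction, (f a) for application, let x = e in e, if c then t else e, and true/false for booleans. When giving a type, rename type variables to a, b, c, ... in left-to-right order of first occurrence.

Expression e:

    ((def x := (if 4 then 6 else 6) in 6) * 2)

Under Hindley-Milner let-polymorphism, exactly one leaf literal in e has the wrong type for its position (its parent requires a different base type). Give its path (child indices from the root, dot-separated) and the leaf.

Working:
  unify Int ~ Bool
  FAIL: mismatch Int ~ Bool

Answer: 0.0.0 : 4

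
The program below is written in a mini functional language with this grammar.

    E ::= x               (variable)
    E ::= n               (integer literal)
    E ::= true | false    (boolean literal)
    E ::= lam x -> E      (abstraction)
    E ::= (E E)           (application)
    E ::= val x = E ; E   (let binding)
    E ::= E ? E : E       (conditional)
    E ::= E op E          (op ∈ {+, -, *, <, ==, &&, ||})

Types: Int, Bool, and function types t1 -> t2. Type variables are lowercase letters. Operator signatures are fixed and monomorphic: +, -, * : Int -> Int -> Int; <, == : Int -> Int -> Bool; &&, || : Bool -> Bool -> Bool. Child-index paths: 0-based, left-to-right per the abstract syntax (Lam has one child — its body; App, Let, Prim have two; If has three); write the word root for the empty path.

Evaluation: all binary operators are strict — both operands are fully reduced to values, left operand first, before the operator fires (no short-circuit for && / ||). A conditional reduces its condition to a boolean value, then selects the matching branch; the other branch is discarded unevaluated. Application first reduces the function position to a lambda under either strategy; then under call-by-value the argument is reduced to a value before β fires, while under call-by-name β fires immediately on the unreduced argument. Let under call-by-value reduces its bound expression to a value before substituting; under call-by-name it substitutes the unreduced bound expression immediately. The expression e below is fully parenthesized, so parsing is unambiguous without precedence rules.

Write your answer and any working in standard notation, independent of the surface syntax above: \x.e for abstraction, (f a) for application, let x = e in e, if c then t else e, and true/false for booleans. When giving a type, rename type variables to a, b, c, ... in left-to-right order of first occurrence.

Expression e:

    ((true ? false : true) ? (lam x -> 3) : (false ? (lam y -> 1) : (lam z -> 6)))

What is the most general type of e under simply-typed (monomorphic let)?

Answer: a -> Int

Derivation:
  unify Bool ~ Bool
  unify Bool ~ Bool
  unify Bool ~ Bool
\x._ : a -> Int
  unify Bool ~ Bool
\y._ : b -> Int
\z._ : c -> Int
  unify b -> Int ~ c -> Int
  unify b ~ c
  unify Int ~ Int
  unify a -> Int ~ c -> Int
  unify a ~ c
  unify Int ~ Int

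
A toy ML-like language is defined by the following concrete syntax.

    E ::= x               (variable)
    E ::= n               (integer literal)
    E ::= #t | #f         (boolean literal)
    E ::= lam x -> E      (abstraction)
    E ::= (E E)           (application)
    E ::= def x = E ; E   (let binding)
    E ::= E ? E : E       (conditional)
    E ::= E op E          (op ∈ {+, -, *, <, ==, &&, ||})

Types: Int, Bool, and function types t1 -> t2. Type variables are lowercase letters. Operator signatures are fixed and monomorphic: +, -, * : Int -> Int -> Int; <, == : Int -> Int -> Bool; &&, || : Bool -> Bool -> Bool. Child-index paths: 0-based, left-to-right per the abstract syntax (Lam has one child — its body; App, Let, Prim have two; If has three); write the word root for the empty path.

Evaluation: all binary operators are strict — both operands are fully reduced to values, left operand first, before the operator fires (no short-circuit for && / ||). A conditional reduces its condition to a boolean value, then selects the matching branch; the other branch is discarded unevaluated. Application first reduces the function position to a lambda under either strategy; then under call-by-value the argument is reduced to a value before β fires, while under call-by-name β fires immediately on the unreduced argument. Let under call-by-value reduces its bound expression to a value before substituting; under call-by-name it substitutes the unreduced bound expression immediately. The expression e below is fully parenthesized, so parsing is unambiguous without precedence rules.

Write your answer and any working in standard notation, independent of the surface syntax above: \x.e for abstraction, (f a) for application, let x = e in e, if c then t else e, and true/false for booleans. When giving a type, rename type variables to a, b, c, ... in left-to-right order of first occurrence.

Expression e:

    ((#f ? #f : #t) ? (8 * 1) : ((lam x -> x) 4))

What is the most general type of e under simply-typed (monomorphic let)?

Answer: Int

Trace:
  unify Bool ~ Bool
  unify Bool ~ Bool
  unify Bool ~ Bool
  unify Int ~ Int
  unify Int ~ Int
x : a
\x._ : a -> a
  unify a -> a ~ Int -> b
  unify a ~ Int
  unify Int ~ b
_ _ : Int
  unify Int ~ Int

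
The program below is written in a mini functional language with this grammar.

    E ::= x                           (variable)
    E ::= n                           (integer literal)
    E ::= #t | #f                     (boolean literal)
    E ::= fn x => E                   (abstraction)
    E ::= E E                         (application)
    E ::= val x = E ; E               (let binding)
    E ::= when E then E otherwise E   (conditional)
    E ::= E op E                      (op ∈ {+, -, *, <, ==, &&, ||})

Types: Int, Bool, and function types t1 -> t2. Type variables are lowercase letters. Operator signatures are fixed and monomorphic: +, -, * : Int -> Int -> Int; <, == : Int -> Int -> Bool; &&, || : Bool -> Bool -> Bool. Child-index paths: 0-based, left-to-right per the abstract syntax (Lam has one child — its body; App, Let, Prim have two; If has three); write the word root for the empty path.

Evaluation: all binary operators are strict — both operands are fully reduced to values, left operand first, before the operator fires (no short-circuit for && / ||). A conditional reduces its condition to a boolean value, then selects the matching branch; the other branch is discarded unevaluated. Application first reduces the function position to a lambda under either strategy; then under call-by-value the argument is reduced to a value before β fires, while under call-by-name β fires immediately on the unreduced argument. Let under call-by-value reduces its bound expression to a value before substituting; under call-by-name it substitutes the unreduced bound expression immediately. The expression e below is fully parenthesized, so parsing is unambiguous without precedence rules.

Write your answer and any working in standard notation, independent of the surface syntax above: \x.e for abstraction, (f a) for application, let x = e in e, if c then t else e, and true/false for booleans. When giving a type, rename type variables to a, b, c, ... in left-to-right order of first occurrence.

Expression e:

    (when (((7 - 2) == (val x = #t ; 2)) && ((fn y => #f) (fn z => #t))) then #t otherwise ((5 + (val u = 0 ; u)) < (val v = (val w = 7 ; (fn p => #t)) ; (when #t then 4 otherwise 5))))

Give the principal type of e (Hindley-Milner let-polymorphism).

Trace:
  unify Int ~ Int
  unify Int ~ Int
  unify Int ~ Int
let x : Bool
  unify Int ~ Int
  unify Bool ~ Bool
\y._ : a -> Bool
\z._ : b -> Bool
  unify a -> Bool ~ (b -> Bool) -> c
  unify a ~ b -> Bool
  unify Bool ~ c
_ _ : Bool
  unify Bool ~ Bool
  unify Bool ~ Bool
  unify Int ~ Int
let u : Int
u : Int
  unify Int ~ Int
  unify Int ~ Int
let w : Int
\p._ : d -> Bool
let v : forall. d -> Bool
  unify Bool ~ Bool
  unify Int ~ Int
  unify Int ~ Int
  unify Bool ~ Bool

Answer: Bool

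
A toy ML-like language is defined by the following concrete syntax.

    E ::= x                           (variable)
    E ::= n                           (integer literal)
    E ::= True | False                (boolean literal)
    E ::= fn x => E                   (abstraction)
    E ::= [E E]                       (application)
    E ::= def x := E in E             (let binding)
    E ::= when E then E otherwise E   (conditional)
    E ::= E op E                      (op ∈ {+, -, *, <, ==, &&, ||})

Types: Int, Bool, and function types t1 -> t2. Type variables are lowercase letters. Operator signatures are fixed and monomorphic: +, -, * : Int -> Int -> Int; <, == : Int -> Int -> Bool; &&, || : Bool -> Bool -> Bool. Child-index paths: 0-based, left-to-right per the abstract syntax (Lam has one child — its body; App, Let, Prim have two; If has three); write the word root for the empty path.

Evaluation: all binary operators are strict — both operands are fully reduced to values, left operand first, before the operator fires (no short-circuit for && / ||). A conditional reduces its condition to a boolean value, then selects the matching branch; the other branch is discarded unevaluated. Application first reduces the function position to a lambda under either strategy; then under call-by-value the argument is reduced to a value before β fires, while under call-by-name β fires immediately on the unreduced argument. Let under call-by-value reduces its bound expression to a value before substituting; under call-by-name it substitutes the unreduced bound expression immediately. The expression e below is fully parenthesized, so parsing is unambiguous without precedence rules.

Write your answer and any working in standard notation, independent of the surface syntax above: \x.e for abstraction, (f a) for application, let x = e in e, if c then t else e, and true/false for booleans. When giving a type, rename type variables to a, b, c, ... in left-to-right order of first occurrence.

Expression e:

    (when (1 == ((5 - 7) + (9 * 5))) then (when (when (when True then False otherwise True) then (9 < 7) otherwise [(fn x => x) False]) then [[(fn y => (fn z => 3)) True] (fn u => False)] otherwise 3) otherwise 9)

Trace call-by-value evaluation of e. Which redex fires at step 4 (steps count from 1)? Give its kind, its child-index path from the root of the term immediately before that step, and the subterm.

Answer: delta at 0 : (1 == 43)

Trace:
step 0: (if (1 == ((5 - 7) + (9 * 5))) then (if (if (if true then false else true) then (9 < 7) else ((\x.x) false)) then (((\y.(\z.3)) true) (\u.false)) else 3) else 9)
step 1: [delta@0.1.0] (if (1 == (-2 + (9 * 5))) then (if (if (if true then false else true) then (9 < 7) else ((\x.x) false)) then (((\y.(\z.3)) true) (\u.false)) else 3) else 9)
step 2: [delta@0.1.1] (if (1 == (-2 + 45)) then (if (if (if true then false else true) then (9 < 7) else ((\x.x) false)) then (((\y.(\z.3)) true) (\u.false)) else 3) else 9)
step 3: [delta@0.1] (if (1 == 43) then (if (if (if true then false else true) then (9 < 7) else ((\x.x) false)) then (((\y.(\z.3)) true) (\u.false)) else 3) else 9)
step 4: [delta@0] (if false then (if (if (if true then false else true) then (9 < 7) else ((\x.x) false)) then (((\y.(\z.3)) true) (\u.false)) else 3) else 9)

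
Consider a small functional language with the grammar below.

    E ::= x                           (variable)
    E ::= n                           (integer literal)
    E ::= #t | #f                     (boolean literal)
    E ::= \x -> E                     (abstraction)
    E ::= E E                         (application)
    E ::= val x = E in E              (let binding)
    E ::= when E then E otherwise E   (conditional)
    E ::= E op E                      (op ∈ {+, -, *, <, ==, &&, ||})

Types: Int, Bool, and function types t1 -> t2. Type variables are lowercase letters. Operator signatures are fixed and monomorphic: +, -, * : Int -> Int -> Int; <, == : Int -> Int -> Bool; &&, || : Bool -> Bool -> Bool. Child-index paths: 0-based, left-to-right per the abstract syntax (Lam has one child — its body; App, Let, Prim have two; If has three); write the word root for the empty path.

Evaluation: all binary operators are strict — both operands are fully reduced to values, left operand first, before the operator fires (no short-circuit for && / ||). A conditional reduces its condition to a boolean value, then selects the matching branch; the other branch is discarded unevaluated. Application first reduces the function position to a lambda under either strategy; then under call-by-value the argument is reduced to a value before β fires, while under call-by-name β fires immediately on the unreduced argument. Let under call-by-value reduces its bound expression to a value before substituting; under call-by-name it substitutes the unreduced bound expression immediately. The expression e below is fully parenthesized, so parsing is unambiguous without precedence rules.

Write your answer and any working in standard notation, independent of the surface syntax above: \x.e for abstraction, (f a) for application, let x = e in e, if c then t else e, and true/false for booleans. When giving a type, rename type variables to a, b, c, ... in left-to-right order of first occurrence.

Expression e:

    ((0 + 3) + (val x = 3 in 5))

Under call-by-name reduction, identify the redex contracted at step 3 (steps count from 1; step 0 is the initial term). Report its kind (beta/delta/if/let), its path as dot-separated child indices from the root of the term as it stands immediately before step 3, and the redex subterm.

Answer: delta at root : (3 + 5)

Trace:
step 0: ((0 + 3) + (let x = 3 in 5))
step 1: [delta@0] (3 + (let x = 3 in 5))
step 2: [let@1] (3 + 5)
step 3: [delta@root] 8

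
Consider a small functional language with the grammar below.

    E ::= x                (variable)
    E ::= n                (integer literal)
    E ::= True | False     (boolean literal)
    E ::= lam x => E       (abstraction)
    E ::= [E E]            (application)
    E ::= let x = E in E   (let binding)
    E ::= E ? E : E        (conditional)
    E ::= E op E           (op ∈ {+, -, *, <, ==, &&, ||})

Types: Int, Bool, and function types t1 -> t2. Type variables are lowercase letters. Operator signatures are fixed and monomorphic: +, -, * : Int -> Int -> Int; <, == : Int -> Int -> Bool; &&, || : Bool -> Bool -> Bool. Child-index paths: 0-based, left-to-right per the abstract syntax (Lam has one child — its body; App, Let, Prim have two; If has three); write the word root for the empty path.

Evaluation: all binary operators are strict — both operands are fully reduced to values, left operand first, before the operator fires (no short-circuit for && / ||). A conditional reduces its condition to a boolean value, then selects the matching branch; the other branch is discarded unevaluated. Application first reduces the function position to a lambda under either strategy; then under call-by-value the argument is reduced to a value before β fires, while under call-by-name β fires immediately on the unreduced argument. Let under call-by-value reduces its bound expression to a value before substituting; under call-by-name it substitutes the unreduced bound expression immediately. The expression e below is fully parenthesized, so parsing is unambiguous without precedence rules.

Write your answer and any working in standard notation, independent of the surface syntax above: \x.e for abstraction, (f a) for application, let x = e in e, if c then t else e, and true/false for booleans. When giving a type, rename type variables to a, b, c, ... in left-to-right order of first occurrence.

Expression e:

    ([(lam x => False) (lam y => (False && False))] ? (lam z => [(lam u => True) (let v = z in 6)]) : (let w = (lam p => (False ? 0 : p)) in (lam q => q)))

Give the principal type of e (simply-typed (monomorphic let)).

Working:
\x._ : a -> Bool
  unify Bool ~ Bool
  unify Bool ~ Bool
\y._ : b -> Bool
  unify a -> Bool ~ (b -> Bool) -> c
  unify a ~ b -> Bool
  unify Bool ~ c
_ _ : Bool
  unify Bool ~ Bool
\u._ : e -> Bool
z : d
let v : d
  unify e -> Bool ~ Int -> f
  unify e ~ Int
  unify Bool ~ f
_ _ : Bool
\z._ : d -> Bool
  unify Bool ~ Bool
p : g
  unify Int ~ g
\p._ : Int -> Int
let w : Int -> Int
q : h
\q._ : h -> h
  unify d -> Bool ~ h -> h
  unify d ~ h
  unify Bool ~ h

Answer: Bool -> Bool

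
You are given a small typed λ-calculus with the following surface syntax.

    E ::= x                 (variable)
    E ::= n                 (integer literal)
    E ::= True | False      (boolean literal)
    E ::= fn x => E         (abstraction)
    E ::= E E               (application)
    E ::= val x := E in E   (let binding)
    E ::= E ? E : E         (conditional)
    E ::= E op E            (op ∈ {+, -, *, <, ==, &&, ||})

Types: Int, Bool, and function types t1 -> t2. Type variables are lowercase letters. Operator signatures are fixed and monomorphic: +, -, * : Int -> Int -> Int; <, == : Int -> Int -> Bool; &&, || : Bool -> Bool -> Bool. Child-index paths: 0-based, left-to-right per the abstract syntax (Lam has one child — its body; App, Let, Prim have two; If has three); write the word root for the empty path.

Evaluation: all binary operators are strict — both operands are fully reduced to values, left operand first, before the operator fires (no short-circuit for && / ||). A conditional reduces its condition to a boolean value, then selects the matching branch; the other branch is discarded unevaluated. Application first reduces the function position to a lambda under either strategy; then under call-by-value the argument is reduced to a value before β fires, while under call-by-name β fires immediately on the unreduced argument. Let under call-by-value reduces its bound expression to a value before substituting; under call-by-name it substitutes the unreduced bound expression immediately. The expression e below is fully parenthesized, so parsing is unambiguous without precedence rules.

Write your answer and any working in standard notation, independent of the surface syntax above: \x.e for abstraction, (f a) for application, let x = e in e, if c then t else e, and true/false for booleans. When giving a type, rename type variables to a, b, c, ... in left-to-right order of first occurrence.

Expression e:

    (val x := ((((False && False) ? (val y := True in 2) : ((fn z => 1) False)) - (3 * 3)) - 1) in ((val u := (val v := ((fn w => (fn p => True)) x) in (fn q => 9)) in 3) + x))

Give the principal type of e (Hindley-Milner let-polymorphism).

Working:
  unify Bool ~ Bool
  unify Bool ~ Bool
  unify Bool ~ Bool
let y : Bool
\z._ : a -> Int
  unify a -> Int ~ Bool -> b
  unify a ~ Bool
  unify Int ~ b
_ _ : Int
  unify Int ~ Int
  unify Int ~ Int
  unify Int ~ Int
  unify Int ~ Int
  unify Int ~ Int
  unify Int ~ Int
  unify Int ~ Int
let x : Int
\p._ : d -> Bool
\w._ : c -> d -> Bool
x : Int
  unify c -> d -> Bool ~ Int -> e
  unify c ~ Int
  unify d -> Bool ~ e
_ _ : d -> Bool
let v : forall. d -> Bool
\q._ : f -> Int
let u : forall. f -> Int
  unify Int ~ Int
x : Int
  unify Int ~ Int

Answer: Int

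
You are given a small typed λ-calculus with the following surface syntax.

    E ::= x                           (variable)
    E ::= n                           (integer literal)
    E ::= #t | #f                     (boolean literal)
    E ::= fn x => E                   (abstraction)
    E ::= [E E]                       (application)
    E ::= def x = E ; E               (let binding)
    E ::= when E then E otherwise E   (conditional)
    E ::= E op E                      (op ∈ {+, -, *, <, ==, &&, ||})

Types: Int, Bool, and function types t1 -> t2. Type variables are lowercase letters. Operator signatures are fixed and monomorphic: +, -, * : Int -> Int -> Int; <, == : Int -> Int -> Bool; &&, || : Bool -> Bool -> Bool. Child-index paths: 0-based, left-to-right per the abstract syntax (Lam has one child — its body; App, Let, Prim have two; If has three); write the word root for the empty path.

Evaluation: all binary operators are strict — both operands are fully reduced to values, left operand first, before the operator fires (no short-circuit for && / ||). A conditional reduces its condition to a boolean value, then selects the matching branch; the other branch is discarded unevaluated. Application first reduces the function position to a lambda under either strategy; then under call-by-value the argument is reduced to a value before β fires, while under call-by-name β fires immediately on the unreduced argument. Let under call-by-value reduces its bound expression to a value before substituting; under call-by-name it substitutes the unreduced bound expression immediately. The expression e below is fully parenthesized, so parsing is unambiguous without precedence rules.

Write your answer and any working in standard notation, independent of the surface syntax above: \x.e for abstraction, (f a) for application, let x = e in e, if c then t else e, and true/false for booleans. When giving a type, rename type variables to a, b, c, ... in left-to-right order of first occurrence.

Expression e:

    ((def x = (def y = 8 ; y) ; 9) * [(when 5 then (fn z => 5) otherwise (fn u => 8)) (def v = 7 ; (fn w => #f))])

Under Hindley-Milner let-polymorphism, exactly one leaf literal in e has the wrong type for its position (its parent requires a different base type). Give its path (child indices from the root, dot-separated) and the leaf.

Answer: 1.0.0 : 5

Trace:
let y : Int
y : Int
let x : Int
  unify Int ~ Int
  unify Int ~ Bool
  FAIL: mismatch Int ~ Bool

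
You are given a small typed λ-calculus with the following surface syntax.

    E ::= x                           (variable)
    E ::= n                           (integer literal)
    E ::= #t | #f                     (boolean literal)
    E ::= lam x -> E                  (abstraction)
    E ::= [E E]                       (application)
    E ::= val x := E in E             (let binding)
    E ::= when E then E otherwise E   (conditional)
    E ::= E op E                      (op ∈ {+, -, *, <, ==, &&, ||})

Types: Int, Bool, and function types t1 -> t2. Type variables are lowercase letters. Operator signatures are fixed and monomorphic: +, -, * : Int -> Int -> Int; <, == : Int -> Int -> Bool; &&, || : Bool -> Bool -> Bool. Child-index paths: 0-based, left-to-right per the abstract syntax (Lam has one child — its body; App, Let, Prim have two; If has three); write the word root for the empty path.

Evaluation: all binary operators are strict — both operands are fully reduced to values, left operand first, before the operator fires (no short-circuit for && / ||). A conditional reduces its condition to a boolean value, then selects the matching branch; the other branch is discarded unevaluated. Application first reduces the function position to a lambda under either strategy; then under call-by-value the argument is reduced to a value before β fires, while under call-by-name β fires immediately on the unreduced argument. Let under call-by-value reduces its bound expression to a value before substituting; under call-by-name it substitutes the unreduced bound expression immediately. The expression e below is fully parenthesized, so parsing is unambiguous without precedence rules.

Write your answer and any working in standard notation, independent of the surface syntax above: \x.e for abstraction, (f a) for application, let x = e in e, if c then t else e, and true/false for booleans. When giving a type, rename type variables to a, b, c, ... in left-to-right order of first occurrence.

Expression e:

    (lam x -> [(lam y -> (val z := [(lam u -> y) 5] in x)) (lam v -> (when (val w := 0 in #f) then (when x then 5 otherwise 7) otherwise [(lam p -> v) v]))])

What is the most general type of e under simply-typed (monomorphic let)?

Answer: Bool -> Bool

Derivation:
y : b
\u._ : c -> b
  unify c -> b ~ Int -> d
  unify c ~ Int
  unify b ~ d
_ _ : d
let z : d
x : a
\y._ : d -> a
let w : Int
  unify Bool ~ Bool
x : a
  unify a ~ Bool
  unify Int ~ Int
v : e
\p._ : f -> e
v : e
  unify f -> e ~ e -> g
  unify f ~ e
  unify e ~ g
_ _ : g
  unify Int ~ g
\v._ : Int -> Int
  unify d -> Bool ~ (Int -> Int) -> h
  unify d ~ Int -> Int
  unify Bool ~ h
_ _ : Bool
\x._ : Bool -> Bool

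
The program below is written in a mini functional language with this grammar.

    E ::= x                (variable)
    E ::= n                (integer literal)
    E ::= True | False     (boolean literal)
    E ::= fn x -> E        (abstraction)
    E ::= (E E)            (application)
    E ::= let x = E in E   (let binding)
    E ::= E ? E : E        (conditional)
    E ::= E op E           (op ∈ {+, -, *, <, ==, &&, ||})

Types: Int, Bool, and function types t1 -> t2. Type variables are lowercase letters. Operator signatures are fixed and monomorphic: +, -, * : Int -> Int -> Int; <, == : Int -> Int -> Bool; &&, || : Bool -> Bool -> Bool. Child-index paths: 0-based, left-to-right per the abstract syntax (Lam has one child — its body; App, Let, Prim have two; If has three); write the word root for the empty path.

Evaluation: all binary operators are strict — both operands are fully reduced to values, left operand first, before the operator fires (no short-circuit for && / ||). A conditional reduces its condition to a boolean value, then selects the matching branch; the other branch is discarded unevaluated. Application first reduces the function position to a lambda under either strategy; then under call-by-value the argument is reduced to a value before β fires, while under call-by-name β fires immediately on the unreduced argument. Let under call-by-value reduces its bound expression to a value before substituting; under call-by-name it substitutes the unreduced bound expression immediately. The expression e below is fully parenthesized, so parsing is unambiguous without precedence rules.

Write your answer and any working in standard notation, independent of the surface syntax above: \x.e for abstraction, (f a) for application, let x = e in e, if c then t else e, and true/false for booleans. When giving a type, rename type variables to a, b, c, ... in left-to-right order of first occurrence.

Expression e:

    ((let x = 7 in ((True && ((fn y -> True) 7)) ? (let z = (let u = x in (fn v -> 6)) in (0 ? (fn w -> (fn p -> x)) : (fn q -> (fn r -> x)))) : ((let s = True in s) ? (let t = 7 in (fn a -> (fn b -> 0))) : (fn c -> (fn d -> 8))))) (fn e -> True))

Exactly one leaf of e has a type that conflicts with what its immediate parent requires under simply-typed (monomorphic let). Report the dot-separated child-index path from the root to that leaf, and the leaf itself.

Answer: 0.1.1.1.0 : 0

Derivation:
let x : Int
  unify Bool ~ Bool
\y._ : a -> Bool
  unify a -> Bool ~ Int -> b
  unify a ~ Int
  unify Bool ~ b
_ _ : Bool
  unify Bool ~ Bool
  unify Bool ~ Bool
x : Int
let u : Int
\v._ : c -> Int
let z : c -> Int
  unify Int ~ Bool
  FAIL: mismatch Int ~ Bool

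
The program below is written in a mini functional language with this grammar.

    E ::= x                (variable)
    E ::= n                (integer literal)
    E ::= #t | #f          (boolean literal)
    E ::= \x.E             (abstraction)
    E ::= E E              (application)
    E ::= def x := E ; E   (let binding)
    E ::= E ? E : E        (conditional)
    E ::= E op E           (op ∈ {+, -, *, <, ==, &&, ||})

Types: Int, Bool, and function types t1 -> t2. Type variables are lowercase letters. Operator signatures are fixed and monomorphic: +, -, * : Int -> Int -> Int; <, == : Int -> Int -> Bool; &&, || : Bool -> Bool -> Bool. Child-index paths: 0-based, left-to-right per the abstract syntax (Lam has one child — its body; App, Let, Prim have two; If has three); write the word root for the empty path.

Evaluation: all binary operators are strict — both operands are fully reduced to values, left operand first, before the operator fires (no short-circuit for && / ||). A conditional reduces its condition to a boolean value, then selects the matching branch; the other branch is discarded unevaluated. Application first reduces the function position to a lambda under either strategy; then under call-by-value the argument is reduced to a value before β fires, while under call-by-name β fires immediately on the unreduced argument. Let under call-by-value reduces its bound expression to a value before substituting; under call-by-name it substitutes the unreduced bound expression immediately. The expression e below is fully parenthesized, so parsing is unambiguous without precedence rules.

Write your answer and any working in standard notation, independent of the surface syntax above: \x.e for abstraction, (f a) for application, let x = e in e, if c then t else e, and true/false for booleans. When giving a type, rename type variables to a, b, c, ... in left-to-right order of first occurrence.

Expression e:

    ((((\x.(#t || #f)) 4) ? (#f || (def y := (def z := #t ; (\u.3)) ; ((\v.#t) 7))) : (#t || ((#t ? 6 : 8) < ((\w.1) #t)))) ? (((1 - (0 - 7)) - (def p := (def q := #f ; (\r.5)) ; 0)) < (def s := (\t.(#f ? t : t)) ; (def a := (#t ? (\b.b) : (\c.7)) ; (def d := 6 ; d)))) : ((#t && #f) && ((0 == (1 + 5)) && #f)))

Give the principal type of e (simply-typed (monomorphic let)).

Derivation:
  unify Bool ~ Bool
  unify Bool ~ Bool
\x._ : a -> Bool
  unify a -> Bool ~ Int -> b
  unify a ~ Int
  unify Bool ~ b
_ _ : Bool
  unify Bool ~ Bool
  unify Bool ~ Bool
let z : Bool
\u._ : c -> Int
let y : c -> Int
\v._ : d -> Bool
  unify d -> Bool ~ Int -> e
  unify d ~ Int
  unify Bool ~ e
_ _ : Bool
  unify Bool ~ Bool
  unify Bool ~ Bool
  unify Bool ~ Bool
  unify Int ~ Int
  unify Int ~ Int
\w._ : f -> Int
  unify f -> Int ~ Bool -> g
  unify f ~ Bool
  unify Int ~ g
_ _ : Int
  unify Int ~ Int
  unify Bool ~ Bool
  unify Bool ~ Bool
  unify Bool ~ Bool
  unify Int ~ Int
  unify Int ~ Int
  unify Int ~ Int
  unify Int ~ Int
  unify Int ~ Int
let q : Bool
\r._ : h -> Int
let p : h -> Int
  unify Int ~ Int
  unify Int ~ Int
  unify Bool ~ Bool
t : i
t : i
  unify i ~ i
\t._ : i -> i
let s : i -> i
  unify Bool ~ Bool
b : j
\b._ : j -> j
\c._ : k -> Int
  unify j -> j ~ k -> Int
  unify j ~ k
  unify k ~ Int
let a : Int -> Int
let d : Int
d : Int
  unify Int ~ Int
  unify Bool ~ Bool
  unify Bool ~ Bool
  unify Bool ~ Bool
  unify Int ~ Int
  unify Int ~ Int
  unify Int ~ Int
  unify Int ~ Int
  unify Bool ~ Bool
  unify Bool ~ Bool
  unify Bool ~ Bool
  unify Bool ~ Bool

Answer: Bool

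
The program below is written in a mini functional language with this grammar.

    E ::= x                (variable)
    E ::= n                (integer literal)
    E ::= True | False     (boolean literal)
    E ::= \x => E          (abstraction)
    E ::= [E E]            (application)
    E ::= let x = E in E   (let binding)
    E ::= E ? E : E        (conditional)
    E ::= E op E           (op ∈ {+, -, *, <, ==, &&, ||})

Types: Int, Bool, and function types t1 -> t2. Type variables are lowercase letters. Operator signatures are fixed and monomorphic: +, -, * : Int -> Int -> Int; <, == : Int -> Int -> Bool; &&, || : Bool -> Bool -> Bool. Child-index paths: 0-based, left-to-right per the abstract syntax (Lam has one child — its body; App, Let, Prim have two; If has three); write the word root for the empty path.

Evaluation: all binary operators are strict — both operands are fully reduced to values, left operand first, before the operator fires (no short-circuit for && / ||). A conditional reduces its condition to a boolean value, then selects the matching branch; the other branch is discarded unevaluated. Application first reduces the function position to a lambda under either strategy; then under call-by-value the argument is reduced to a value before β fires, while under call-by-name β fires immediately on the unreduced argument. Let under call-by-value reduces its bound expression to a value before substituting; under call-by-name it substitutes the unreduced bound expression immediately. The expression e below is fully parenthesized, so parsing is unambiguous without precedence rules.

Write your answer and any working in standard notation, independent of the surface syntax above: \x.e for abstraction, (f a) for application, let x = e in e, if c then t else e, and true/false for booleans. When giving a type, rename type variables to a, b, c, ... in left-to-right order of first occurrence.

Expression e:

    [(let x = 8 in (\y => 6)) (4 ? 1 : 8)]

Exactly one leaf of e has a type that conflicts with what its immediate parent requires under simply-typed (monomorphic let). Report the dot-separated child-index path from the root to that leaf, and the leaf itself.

Answer: 1.0 : 4

Trace:
let x : Int
\y._ : a -> Int
  unify Int ~ Bool
  FAIL: mismatch Int ~ Bool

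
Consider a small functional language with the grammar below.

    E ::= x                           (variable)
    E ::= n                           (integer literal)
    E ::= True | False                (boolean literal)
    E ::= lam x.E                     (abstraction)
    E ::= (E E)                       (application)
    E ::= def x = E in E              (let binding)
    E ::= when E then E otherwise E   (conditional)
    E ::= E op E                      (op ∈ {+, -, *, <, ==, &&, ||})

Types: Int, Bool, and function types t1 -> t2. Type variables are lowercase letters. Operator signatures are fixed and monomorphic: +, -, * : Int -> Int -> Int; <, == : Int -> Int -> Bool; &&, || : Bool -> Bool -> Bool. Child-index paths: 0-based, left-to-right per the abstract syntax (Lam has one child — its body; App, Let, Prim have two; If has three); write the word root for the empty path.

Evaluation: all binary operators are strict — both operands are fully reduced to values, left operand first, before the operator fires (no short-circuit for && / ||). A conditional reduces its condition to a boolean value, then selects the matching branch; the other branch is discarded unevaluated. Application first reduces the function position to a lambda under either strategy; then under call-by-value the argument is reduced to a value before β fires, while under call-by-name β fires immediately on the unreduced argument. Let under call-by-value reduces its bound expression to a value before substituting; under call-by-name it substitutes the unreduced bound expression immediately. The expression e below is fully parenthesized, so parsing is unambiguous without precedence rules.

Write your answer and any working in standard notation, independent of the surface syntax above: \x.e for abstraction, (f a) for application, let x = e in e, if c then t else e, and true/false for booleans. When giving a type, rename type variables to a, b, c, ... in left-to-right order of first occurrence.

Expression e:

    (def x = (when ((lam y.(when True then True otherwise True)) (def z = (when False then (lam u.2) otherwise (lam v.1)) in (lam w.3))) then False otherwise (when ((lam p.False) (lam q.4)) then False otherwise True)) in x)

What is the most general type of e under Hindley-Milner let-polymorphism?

Working:
  unify Bool ~ Bool
  unify Bool ~ Bool
\y._ : a -> Bool
  unify Bool ~ Bool
\u._ : b -> Int
\v._ : c -> Int
  unify b -> Int ~ c -> Int
  unify b ~ c
  unify Int ~ Int
let z : forall. c -> Int
\w._ : d -> Int
  unify a -> Bool ~ (d -> Int) -> e
  unify a ~ d -> Int
  unify Bool ~ e
_ _ : Bool
  unify Bool ~ Bool
\p._ : f -> Bool
\q._ : g -> Int
  unify f -> Bool ~ (g -> Int) -> h
  unify f ~ g -> Int
  unify Bool ~ h
_ _ : Bool
  unify Bool ~ Bool
  unify Bool ~ Bool
  unify Bool ~ Bool
let x : Bool
x : Bool

Answer: Bool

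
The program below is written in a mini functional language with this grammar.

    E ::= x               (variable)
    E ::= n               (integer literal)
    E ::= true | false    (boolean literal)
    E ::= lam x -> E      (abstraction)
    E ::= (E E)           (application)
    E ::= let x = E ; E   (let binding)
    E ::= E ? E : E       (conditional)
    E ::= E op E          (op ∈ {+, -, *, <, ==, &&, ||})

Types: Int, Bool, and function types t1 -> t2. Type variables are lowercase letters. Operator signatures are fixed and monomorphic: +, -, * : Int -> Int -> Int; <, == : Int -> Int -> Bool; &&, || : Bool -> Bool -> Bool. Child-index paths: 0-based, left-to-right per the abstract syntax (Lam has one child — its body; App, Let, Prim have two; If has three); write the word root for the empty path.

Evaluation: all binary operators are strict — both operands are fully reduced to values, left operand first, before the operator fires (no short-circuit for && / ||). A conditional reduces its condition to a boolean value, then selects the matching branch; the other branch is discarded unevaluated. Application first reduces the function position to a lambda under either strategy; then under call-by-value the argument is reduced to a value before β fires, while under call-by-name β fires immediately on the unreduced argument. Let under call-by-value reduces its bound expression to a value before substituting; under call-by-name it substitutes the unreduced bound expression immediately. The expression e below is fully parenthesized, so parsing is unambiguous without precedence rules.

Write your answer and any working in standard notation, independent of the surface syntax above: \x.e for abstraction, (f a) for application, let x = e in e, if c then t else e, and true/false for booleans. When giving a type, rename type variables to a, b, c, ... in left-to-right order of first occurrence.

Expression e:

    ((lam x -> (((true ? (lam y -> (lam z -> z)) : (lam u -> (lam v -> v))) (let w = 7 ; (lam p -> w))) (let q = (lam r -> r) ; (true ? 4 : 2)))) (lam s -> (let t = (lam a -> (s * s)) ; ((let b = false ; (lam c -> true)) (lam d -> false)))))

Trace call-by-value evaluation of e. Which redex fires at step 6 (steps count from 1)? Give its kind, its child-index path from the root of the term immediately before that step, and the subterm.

Working:
step 0: ((\x.(((if true then (\y.(\z.z)) else (\u.(\v.v))) (let w = 7 in (\p.w))) (let q = (\r.r) in (if true then 4 else 2)))) (\s.(let t = (\a.(s * s)) in ((let b = false in (\c.true)) (\d.false)))))
step 1: [beta@root] (((if true then (\y.(\z.z)) else (\u.(\v.v))) (let w = 7 in (\p.w))) (let q = (\r.r) in (if true then 4 else 2)))
step 2: [if@0.0] (((\y.(\z.z)) (let w = 7 in (\p.w))) (let q = (\r.r) in (if true then 4 else 2)))
step 3: [let@0.1] (((\y.(\z.z)) (\p.7)) (let q = (\r.r) in (if true then 4 else 2)))
step 4: [beta@0] ((\z.z) (let q = (\r.r) in (if true then 4 else 2)))
step 5: [let@1] ((\z.z) (if true then 4 else 2))
step 6: [if@1] ((\z.z) 4)

Answer: if at 1 : (if true then 4 else 2)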